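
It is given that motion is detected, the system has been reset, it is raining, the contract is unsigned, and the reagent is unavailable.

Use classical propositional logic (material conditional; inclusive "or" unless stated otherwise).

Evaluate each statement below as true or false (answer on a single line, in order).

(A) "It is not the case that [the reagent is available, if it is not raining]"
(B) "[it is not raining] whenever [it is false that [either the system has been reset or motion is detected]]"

(A) F; (B) T

Let R = "it is raining" (T), U = "the reagent is available" (F), Q = "the system has been reset" (T), P = "motion is detected" (T).

(A): Parsed as ¬(¬R → U)

¬R = ¬T = F
¬R → U = F → F = T
¬(¬R → U) = ¬T = F
So (A) is false.

(B): In symbols: ¬(Q ∨ P) → ¬R

Q ∨ P = T ∨ T = T
¬(Q ∨ P) = ¬T = F
¬R = ¬T = F
¬(Q ∨ P) → ¬R = F → F = T
Thus (B) is true.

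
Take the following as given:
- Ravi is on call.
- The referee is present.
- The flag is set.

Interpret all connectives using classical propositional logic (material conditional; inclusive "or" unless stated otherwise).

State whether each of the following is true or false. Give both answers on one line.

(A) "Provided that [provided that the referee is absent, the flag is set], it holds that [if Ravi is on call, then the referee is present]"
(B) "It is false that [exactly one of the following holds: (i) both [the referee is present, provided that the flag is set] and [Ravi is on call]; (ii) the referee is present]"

(A) true, (B) true

Let Q = "the referee is present" (True), R = "the flag is set" (True), P = "Ravi is on call" (True).

(A): Formalization: (not Q -> R) -> (P -> Q)

not Q = not True = False
not Q -> R = False -> True = True
P -> Q = True -> True = True
(not Q -> R) -> (P -> Q) = True -> True = True
Hence (A) is true.

(B): This is not (((R -> Q) and P) xor Q).

R -> Q = True -> True = True
(R -> Q) and P = True and True = True
((R -> Q) and P) xor Q = True xor True = False
not (((R -> Q) and P) xor Q) = not False = True
Hence (B) is true.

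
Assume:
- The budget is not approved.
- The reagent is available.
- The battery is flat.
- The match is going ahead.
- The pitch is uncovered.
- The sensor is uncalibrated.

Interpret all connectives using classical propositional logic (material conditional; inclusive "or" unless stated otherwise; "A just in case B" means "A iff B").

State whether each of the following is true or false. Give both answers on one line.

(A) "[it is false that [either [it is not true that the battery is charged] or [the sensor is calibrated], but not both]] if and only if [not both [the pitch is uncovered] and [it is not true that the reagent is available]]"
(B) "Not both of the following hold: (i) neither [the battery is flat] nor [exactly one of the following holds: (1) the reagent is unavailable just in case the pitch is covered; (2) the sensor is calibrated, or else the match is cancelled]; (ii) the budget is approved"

(A) F / (B) T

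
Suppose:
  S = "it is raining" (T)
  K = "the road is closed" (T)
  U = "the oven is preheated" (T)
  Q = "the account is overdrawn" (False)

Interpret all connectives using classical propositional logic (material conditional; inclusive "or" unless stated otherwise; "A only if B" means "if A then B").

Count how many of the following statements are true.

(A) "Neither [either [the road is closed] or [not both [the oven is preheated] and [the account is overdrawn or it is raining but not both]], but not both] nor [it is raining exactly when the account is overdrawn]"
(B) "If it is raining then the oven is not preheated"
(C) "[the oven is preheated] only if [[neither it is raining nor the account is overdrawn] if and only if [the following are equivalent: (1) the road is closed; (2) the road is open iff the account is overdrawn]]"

(A): This is (K ⊕ (U ↑ (Q ⊕ S))) ↓ (S ↔ Q).

Q ⊕ S = F ⊕ T = T
U ↑ (Q ⊕ S) = T ↑ T = F
K ⊕ (U ↑ (Q ⊕ S)) = T ⊕ F = T
S ↔ Q = T ↔ F = F
(K ⊕ (U ↑ (Q ⊕ S))) ↓ (S ↔ Q) = T ↓ F = F
So (A) is false.

(B): Parsed as S → ¬U

¬U = ¬T = F
S → ¬U = T → F = F
Thus (B) is false.

(C): This is U → ((S ↓ Q) ↔ (K ↔ (¬K ↔ Q))).

S ↓ Q = T ↓ F = F
¬K = ¬T = F
¬K ↔ Q = F ↔ F = T
K ↔ (¬K ↔ Q) = T ↔ T = T
(S ↓ Q) ↔ (K ↔ (¬K ↔ Q)) = F ↔ T = F
U → ((S ↓ Q) ↔ (K ↔ (¬K ↔ Q))) = T → F = F
So (C) is false.

0 of the 3 statements are true (none).

0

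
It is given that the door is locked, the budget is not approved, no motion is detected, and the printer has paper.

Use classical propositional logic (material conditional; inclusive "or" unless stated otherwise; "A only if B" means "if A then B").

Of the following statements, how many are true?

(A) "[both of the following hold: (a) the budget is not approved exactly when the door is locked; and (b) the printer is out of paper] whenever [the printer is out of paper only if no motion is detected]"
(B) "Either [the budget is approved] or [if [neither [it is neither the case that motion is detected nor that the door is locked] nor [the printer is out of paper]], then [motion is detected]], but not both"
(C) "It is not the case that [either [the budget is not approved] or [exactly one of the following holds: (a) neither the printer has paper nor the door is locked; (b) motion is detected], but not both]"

0

Let L = "the printer has paper" (T), Q = "motion is detected" (F), N = "the budget is approved" (F), D = "the door is locked" (T).

(A): Parsed as (¬L → ¬Q) → ((¬N ↔ D) ∧ ¬L)

¬L = ¬T = F
¬Q = ¬F = T
¬L → ¬Q = F → T = T
¬N = ¬F = T
¬N ↔ D = T ↔ T = T
¬L = ¬T = F
(¬N ↔ D) ∧ ¬L = T ∧ F = F
(¬L → ¬Q) → ((¬N ↔ D) ∧ ¬L) = T → F = F
Hence (A) is false.

(B): In symbols: N ⊕ (((Q ↓ D) ↓ ¬L) → Q)

Q ↓ D = F ↓ T = F
¬L = ¬T = F
(Q ↓ D) ↓ ¬L = F ↓ F = T
((Q ↓ D) ↓ ¬L) → Q = T → F = F
N ⊕ (((Q ↓ D) ↓ ¬L) → Q) = F ⊕ F = F
Thus (B) is false.

(C): Formalization: ¬(¬N ⊕ ((L ↓ D) ⊕ Q))

¬N = ¬F = T
L ↓ D = T ↓ T = F
(L ↓ D) ⊕ Q = F ⊕ F = F
¬N ⊕ ((L ↓ D) ⊕ Q) = T ⊕ F = T
¬(¬N ⊕ ((L ↓ D) ⊕ Q)) = ¬T = F
So (C) is false.

0 of the 3 statements are true (none).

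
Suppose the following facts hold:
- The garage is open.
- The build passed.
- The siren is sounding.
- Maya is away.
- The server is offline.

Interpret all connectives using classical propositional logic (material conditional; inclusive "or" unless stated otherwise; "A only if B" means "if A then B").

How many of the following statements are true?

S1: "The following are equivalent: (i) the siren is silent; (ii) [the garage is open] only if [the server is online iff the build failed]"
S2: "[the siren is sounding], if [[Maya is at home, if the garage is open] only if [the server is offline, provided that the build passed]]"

Let M = "the siren is sounding" (T), W = "the garage is closed" (F), K = "the server is online" (F), P = "the build passed" (T), S = "Maya is at home" (F).

S1: In symbols: ¬M ↔ (¬W → (K ↔ ¬P))

¬M = ¬T = F
¬W = ¬F = T
¬P = ¬T = F
K ↔ ¬P = F ↔ F = T
¬W → (K ↔ ¬P) = T → T = T
¬M ↔ (¬W → (K ↔ ¬P)) = F ↔ T = F
Hence S1 is false.

S2: Parsed as ((¬W → S) → (P → ¬K)) → M

¬W = ¬F = T
¬W → S = T → F = F
¬K = ¬F = T
P → ¬K = T → T = T
(¬W → S) → (P → ¬K) = F → T = T
((¬W → S) → (P → ¬K)) → M = T → T = T
Hence S2 is true.

1 of the 2 statements is true (S2).

1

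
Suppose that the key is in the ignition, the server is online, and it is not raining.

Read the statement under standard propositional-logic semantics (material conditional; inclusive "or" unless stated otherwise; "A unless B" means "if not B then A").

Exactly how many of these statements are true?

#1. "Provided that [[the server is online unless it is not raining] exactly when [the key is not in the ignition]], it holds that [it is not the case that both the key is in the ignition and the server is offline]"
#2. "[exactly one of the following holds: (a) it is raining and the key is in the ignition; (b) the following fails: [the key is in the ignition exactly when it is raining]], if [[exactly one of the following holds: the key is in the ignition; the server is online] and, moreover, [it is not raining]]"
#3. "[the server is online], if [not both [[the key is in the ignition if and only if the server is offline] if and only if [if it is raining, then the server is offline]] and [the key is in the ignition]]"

Let U = "the server is online" (T), D = "it is raining" (F), L = "the key is in the ignition" (T).

#1: In symbols: ((U ∨ ¬D) ↔ ¬L) → (L ↑ ¬U)

¬D = ¬F = T
U ∨ ¬D = T ∨ T = T
¬L = ¬T = F
(U ∨ ¬D) ↔ ¬L = T ↔ F = F
¬U = ¬T = F
L ↑ ¬U = T ↑ F = T
((U ∨ ¬D) ↔ ¬L) → (L ↑ ¬U) = F → T = T
Hence #1 is true.

#2: In symbols: ((L ⊕ U) ∧ ¬D) → ((D ∧ L) ⊕ ¬(L ↔ D))

L ⊕ U = T ⊕ T = F
¬D = ¬F = T
(L ⊕ U) ∧ ¬D = F ∧ T = F
D ∧ L = F ∧ T = F
L ↔ D = T ↔ F = F
¬(L ↔ D) = ¬F = T
(D ∧ L) ⊕ ¬(L ↔ D) = F ⊕ T = T
((L ⊕ U) ∧ ¬D) → ((D ∧ L) ⊕ ¬(L ↔ D)) = F → T = T
Hence #2 is true.

#3: Formalization: (((L ↔ ¬U) ↔ (D → ¬U)) ↑ L) → U

¬U = ¬T = F
L ↔ ¬U = T ↔ F = F
¬U = ¬T = F
D → ¬U = F → F = T
(L ↔ ¬U) ↔ (D → ¬U) = F ↔ T = F
((L ↔ ¬U) ↔ (D → ¬U)) ↑ L = F ↑ T = T
(((L ↔ ¬U) ↔ (D → ¬U)) ↑ L) → U = T → T = T
Hence #3 is true.

3 of the 3 statements are true (#1, #2, #3).

3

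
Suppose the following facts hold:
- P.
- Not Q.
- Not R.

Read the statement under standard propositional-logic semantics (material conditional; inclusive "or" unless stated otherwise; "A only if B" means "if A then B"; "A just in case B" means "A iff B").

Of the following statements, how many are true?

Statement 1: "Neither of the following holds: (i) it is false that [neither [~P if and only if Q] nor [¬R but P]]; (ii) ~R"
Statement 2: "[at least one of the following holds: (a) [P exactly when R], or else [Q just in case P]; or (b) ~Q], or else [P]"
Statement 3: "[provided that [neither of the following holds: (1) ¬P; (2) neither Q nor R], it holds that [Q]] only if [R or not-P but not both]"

1

Statement 1: Formalization: ~((~P <-> Q) nor (~R & P)) nor ~R

~P = ~T = F
~P <-> Q = F <-> F = T
~R = ~F = T
~R & P = T & T = T
(~P <-> Q) nor (~R & P) = T nor T = F
~((~P <-> Q) nor (~R & P)) = ~F = T
~R = ~F = T
~((~P <-> Q) nor (~R & P)) nor ~R = T nor T = F
Hence Statement 1 is false.

Statement 2: In symbols: (((P <-> R) | (Q <-> P)) | ~Q) | P

P <-> R = T <-> F = F
Q <-> P = F <-> T = F
(P <-> R) | (Q <-> P) = F | F = F
~Q = ~F = T
((P <-> R) | (Q <-> P)) | ~Q = F | T = T
(((P <-> R) | (Q <-> P)) | ~Q) | P = T | T = T
Thus Statement 2 is true.

Statement 3: Formalization: ((~P nor (Q nor R)) -> Q) -> (R xor ~P)

~P = ~T = F
Q nor R = F nor F = T
~P nor (Q nor R) = F nor T = F
(~P nor (Q nor R)) -> Q = F -> F = T
~P = ~T = F
R xor ~P = F xor F = F
((~P nor (Q nor R)) -> Q) -> (R xor ~P) = T -> F = F
So Statement 3 is false.

True statements: 1 (Statement 2).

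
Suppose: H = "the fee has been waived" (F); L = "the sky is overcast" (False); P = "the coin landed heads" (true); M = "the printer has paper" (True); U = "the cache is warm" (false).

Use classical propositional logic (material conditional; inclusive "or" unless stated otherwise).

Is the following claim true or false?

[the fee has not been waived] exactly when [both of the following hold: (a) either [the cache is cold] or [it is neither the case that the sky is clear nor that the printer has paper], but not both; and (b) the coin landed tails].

Values: H=F, U=F, L=F, M=T, P=T.
Parsed as ¬H ↔ ((¬U ⊕ (¬L ↓ M)) ∧ ¬P)

¬H = ¬F = T
¬U = ¬F = T
¬L = ¬F = T
¬L ↓ M = T ↓ T = F
¬U ⊕ (¬L ↓ M) = T ⊕ F = T
¬P = ¬T = F
(¬U ⊕ (¬L ↓ M)) ∧ ¬P = T ∧ F = F
¬H ↔ ((¬U ⊕ (¬L ↓ M)) ∧ ¬P) = T ↔ F = F

false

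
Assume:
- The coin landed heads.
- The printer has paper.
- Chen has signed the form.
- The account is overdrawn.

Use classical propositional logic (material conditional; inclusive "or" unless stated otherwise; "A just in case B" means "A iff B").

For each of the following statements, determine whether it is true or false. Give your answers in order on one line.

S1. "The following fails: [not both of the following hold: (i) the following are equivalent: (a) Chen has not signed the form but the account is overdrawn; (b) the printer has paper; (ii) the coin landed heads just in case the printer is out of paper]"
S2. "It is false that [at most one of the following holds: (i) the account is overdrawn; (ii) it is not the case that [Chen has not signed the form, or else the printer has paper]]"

Let R = "Chen has signed the form" (True), S = "the account is overdrawn" (True), Q = "the printer has paper" (True), P = "the coin landed heads" (True).

S1: This is not (((not R and S) iff Q) nand (P iff not Q)).

not R = not True = False
not R and S = False and True = False
(not R and S) iff Q = False iff True = False
not Q = not True = False
P iff not Q = True iff False = False
((not R and S) iff Q) nand (P iff not Q) = False nand False = True
not (((not R and S) iff Q) nand (P iff not Q)) = not True = False
Hence S1 is false.

S2: Formalization: not (S nand not (not R or Q))

not R = not True = False
not R or Q = False or True = True
not (not R or Q) = not True = False
S nand not (not R or Q) = True nand False = True
not (S nand not (not R or Q)) = not True = False
Thus S2 is false.

S1 false, S2 false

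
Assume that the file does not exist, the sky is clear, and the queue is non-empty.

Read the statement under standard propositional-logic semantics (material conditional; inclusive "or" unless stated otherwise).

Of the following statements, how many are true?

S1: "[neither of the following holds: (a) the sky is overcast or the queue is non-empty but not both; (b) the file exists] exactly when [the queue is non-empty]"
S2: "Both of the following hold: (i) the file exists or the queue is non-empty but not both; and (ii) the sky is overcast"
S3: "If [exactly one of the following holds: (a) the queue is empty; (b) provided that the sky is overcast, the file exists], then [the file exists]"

Let R = "the sky is overcast" (F), D = "the queue is empty" (F), P = "the file exists" (F).

S1: In symbols: ((R xor ~D) nor P) <-> ~D

~D = ~F = T
R xor ~D = F xor T = T
(R xor ~D) nor P = T nor F = F
~D = ~F = T
((R xor ~D) nor P) <-> ~D = F <-> T = F
Thus S1 is false.

S2: In symbols: (P xor ~D) & R

~D = ~F = T
P xor ~D = F xor T = T
(P xor ~D) & R = T & F = F
Thus S2 is false.

S3: In symbols: (D xor (R -> P)) -> P

R -> P = F -> F = T
D xor (R -> P) = F xor T = T
(D xor (R -> P)) -> P = T -> F = F
Hence S3 is false.

Count: 0.

0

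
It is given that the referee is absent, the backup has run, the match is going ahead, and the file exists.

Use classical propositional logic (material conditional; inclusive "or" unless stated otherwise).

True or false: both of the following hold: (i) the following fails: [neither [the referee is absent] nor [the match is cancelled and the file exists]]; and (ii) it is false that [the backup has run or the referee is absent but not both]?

Let P = "the referee is present" (False), R = "the match is cancelled" (False), S = "the file exists" (True), Q = "the backup has run" (True).
This is not (not P nor (R and S)) and not (Q xor not P).

not P = not False = True
R and S = False and True = False
not P nor (R and S) = True nor False = False
not (not P nor (R and S)) = not False = True
not P = not False = True
Q xor not P = True xor True = False
not (Q xor not P) = not False = True
not (not P nor (R and S)) and not (Q xor not P) = True and True = True

The statement is true.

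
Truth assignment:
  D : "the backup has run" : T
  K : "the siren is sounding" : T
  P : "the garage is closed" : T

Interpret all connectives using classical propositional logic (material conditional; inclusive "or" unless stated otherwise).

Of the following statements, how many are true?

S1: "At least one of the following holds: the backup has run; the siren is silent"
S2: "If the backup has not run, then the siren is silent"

S1: Parsed as D ∨ ¬K

¬K = ¬T = F
D ∨ ¬K = T ∨ F = T
Thus S1 is true.

S2: Formalization: ¬D → ¬K

¬D = ¬T = F
¬K = ¬T = F
¬D → ¬K = F → F = T
Thus S2 is true.

True statements: 2 (S1, S2).

2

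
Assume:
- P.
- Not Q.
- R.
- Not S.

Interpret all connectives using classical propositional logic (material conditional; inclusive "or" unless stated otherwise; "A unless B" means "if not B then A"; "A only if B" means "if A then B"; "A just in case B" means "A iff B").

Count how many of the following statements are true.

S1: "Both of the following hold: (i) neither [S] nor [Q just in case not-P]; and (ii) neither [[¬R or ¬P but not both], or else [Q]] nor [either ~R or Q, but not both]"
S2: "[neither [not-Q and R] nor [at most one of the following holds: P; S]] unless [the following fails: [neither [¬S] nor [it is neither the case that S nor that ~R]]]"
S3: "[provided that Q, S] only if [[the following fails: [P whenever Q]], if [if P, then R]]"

S1: This is (S ↓ (Q ↔ ¬P)) ∧ (((¬R ⊕ ¬P) ∨ Q) ↓ (¬R ⊕ Q)).

¬P = ¬T = F
Q ↔ ¬P = F ↔ F = T
S ↓ (Q ↔ ¬P) = F ↓ T = F
¬R = ¬T = F
¬P = ¬T = F
¬R ⊕ ¬P = F ⊕ F = F
(¬R ⊕ ¬P) ∨ Q = F ∨ F = F
¬R = ¬T = F
¬R ⊕ Q = F ⊕ F = F
((¬R ⊕ ¬P) ∨ Q) ↓ (¬R ⊕ Q) = F ↓ F = T
(S ↓ (Q ↔ ¬P)) ∧ (((¬R ⊕ ¬P) ∨ Q) ↓ (¬R ⊕ Q)) = F ∧ T = F
Hence S1 is false.

S2: In symbols: ((¬Q ∧ R) ↓ (P ↑ S)) ∨ ¬(¬S ↓ (S ↓ ¬R))

¬Q = ¬F = T
¬Q ∧ R = T ∧ T = T
P ↑ S = T ↑ F = T
(¬Q ∧ R) ↓ (P ↑ S) = T ↓ T = F
¬S = ¬F = T
¬R = ¬T = F
S ↓ ¬R = F ↓ F = T
¬S ↓ (S ↓ ¬R) = T ↓ T = F
¬(¬S ↓ (S ↓ ¬R)) = ¬F = T
((¬Q ∧ R) ↓ (P ↑ S)) ∨ ¬(¬S ↓ (S ↓ ¬R)) = F ∨ T = T
Thus S2 is true.

S3: This is (Q → S) → ((P → R) → ¬(Q → P)).

Q → S = F → F = T
P → R = T → T = T
Q → P = F → T = T
¬(Q → P) = ¬T = F
(P → R) → ¬(Q → P) = T → F = F
(Q → S) → ((P → R) → ¬(Q → P)) = T → F = F
Hence S3 is false.

True statements: 1 (S2).

1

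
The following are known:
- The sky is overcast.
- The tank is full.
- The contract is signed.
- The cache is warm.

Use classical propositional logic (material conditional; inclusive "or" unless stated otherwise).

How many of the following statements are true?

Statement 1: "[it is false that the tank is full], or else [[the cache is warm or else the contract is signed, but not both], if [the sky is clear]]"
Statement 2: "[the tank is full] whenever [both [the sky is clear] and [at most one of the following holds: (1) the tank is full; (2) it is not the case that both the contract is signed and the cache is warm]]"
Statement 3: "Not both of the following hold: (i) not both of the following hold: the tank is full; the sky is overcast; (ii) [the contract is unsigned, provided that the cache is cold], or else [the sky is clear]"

Let Q = "the tank is full" (True), P = "the sky is overcast" (True), S = "the cache is warm" (True), R = "the contract is signed" (True).

Statement 1: Formalization: not Q or (not P -> (S xor R))

not Q = not True = False
not P = not True = False
S xor R = True xor True = False
not P -> (S xor R) = False -> False = True
not Q or (not P -> (S xor R)) = False or True = True
So Statement 1 is true.

Statement 2: This is (not P and (Q nand (R nand S))) -> Q.

not P = not True = False
R nand S = True nand True = False
Q nand (R nand S) = True nand False = True
not P and (Q nand (R nand S)) = False and True = False
(not P and (Q nand (R nand S))) -> Q = False -> True = True
So Statement 2 is true.

Statement 3: Formalization: (Q nand P) nand ((not S -> not R) or not P)

Q nand P = True nand True = False
not S = not True = False
not R = not True = False
not S -> not R = False -> False = True
not P = not True = False
(not S -> not R) or not P = True or False = True
(Q nand P) nand ((not S -> not R) or not P) = False nand True = True
So Statement 3 is true.

True statements: 3.

3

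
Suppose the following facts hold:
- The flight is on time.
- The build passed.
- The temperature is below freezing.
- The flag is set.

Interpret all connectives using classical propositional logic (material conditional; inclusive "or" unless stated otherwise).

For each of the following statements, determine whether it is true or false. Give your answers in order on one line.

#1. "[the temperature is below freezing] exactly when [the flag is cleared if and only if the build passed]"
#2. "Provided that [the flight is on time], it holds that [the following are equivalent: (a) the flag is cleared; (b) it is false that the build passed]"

#1 F; #2 T

Let R = "the temperature is below freezing" (T), S = "the flag is set" (T), Q = "the build passed" (T), P = "the flight is delayed" (F).

#1: Formalization: R ↔ (¬S ↔ Q)

¬S = ¬T = F
¬S ↔ Q = F ↔ T = F
R ↔ (¬S ↔ Q) = T ↔ F = F
So #1 is false.

#2: In symbols: ¬P → (¬S ↔ ¬Q)

¬P = ¬F = T
¬S = ¬T = F
¬Q = ¬T = F
¬S ↔ ¬Q = F ↔ F = T
¬P → (¬S ↔ ¬Q) = T → T = T
Hence #2 is true.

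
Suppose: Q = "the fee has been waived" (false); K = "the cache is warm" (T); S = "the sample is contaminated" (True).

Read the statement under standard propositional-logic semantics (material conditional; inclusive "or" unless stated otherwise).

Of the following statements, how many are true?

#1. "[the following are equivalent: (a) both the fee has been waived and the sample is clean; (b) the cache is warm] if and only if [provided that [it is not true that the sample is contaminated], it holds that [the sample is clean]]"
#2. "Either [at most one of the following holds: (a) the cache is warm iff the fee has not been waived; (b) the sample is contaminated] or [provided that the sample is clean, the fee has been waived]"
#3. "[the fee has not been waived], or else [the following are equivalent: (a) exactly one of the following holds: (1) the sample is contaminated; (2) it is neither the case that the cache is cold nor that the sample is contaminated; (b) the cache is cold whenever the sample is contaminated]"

2

#1: In symbols: ((Q ∧ ¬S) ↔ K) ↔ (¬S → ¬S)

¬S = ¬T = F
Q ∧ ¬S = F ∧ F = F
(Q ∧ ¬S) ↔ K = F ↔ T = F
¬S = ¬T = F
¬S = ¬T = F
¬S → ¬S = F → F = T
((Q ∧ ¬S) ↔ K) ↔ (¬S → ¬S) = F ↔ T = F
Hence #1 is false.

#2: This is ((K ↔ ¬Q) ↑ S) ∨ (¬S → Q).

¬Q = ¬F = T
K ↔ ¬Q = T ↔ T = T
(K ↔ ¬Q) ↑ S = T ↑ T = F
¬S = ¬T = F
¬S → Q = F → F = T
((K ↔ ¬Q) ↑ S) ∨ (¬S → Q) = F ∨ T = T
So #2 is true.

#3: This is ¬Q ∨ ((S ⊕ (¬K ↓ S)) ↔ (S → ¬K)).

¬Q = ¬F = T
¬K = ¬T = F
¬K ↓ S = F ↓ T = F
S ⊕ (¬K ↓ S) = T ⊕ F = T
¬K = ¬T = F
S → ¬K = T → F = F
(S ⊕ (¬K ↓ S)) ↔ (S → ¬K) = T ↔ F = F
¬Q ∨ ((S ⊕ (¬K ↓ S)) ↔ (S → ¬K)) = T ∨ F = T
So #3 is true.

2 of the 3 statements are true (#2, #3).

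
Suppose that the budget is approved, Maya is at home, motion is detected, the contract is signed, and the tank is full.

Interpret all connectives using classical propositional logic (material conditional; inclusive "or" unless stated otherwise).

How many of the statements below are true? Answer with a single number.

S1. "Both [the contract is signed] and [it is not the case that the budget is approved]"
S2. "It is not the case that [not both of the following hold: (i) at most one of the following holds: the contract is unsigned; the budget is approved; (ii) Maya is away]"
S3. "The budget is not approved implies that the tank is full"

Let S = "the contract is signed" (T), P = "the budget is approved" (T), Q = "Maya is at home" (T), U = "the tank is full" (T).

S1: Parsed as S & ~P

~P = ~T = F
S & ~P = T & F = F
Hence S1 is false.

S2: In symbols: ~((~S nand P) nand ~Q)

~S = ~T = F
~S nand P = F nand T = T
~Q = ~T = F
(~S nand P) nand ~Q = T nand F = T
~((~S nand P) nand ~Q) = ~T = F
Hence S2 is false.

S3: In symbols: ~P -> U

~P = ~T = F
~P -> U = F -> T = T
Hence S3 is true.

Count: 1.

1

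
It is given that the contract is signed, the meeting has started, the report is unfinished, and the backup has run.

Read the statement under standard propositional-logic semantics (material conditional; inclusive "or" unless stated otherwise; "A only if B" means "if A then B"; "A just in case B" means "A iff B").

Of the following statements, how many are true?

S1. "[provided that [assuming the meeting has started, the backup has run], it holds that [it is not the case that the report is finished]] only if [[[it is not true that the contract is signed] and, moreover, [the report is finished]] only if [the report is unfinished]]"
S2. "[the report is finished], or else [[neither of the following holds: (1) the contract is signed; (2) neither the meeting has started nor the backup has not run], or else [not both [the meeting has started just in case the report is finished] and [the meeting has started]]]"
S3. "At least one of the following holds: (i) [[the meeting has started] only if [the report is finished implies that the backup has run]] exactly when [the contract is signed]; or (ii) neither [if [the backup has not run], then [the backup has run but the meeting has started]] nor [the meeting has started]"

Let Q = "the meeting has started" (T), S = "the backup has run" (T), R = "the report is finished" (F), P = "the contract is signed" (T).

S1: Parsed as ((Q → S) → ¬R) → ((¬P ∧ R) → ¬R)

Q → S = T → T = T
¬R = ¬F = T
(Q → S) → ¬R = T → T = T
¬P = ¬T = F
¬P ∧ R = F ∧ F = F
¬R = ¬F = T
(¬P ∧ R) → ¬R = F → T = T
((Q → S) → ¬R) → ((¬P ∧ R) → ¬R) = T → T = T
So S1 is true.

S2: Parsed as R ∨ ((P ↓ (Q ↓ ¬S)) ∨ ((Q ↔ R) ↑ Q))

¬S = ¬T = F
Q ↓ ¬S = T ↓ F = F
P ↓ (Q ↓ ¬S) = T ↓ F = F
Q ↔ R = T ↔ F = F
(Q ↔ R) ↑ Q = F ↑ T = T
(P ↓ (Q ↓ ¬S)) ∨ ((Q ↔ R) ↑ Q) = F ∨ T = T
R ∨ ((P ↓ (Q ↓ ¬S)) ∨ ((Q ↔ R) ↑ Q)) = F ∨ T = T
So S2 is true.

S3: This is ((Q → (R → S)) ↔ P) ∨ ((¬S → (S ∧ Q)) ↓ Q).

R → S = F → T = T
Q → (R → S) = T → T = T
(Q → (R → S)) ↔ P = T ↔ T = T
¬S = ¬T = F
S ∧ Q = T ∧ T = T
¬S → (S ∧ Q) = F → T = T
(¬S → (S ∧ Q)) ↓ Q = T ↓ T = F
((Q → (R → S)) ↔ P) ∨ ((¬S → (S ∧ Q)) ↓ Q) = T ∨ F = T
Thus S3 is true.

Count: 3.

3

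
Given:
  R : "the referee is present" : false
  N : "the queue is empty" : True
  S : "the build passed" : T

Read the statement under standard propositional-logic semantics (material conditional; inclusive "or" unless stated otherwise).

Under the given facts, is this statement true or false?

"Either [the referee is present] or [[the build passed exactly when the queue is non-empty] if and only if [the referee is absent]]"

In symbols: R ∨ ((S ↔ ¬N) ↔ ¬R)

¬N = ¬T = F
S ↔ ¬N = T ↔ F = F
¬R = ¬F = T
(S ↔ ¬N) ↔ ¬R = F ↔ T = F
R ∨ ((S ↔ ¬N) ↔ ¬R) = F ∨ F = F

False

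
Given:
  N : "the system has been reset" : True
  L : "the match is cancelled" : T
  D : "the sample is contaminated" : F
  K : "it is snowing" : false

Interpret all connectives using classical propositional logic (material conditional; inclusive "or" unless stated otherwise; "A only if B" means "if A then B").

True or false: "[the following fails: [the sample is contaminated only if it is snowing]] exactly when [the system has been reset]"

The statement is false.

Values: D=False, K=False, N=True.
In symbols: not (D -> K) iff N

D -> K = False -> False = True
not (D -> K) = not True = False
not (D -> K) iff N = False iff True = False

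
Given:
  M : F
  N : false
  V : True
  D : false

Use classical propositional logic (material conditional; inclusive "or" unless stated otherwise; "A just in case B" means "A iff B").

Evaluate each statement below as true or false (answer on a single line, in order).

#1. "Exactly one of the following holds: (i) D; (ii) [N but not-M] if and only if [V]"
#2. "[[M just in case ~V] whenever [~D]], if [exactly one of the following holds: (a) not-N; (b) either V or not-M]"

#1: This is D ⊕ ((N ∧ ¬M) ↔ V).

¬M = ¬F = T
N ∧ ¬M = F ∧ T = F
(N ∧ ¬M) ↔ V = F ↔ T = F
D ⊕ ((N ∧ ¬M) ↔ V) = F ⊕ F = F
Thus #1 is false.

#2: Parsed as (¬N ⊕ (V ∨ ¬M)) → (¬D → (M ↔ ¬V))

¬N = ¬F = T
¬M = ¬F = T
V ∨ ¬M = T ∨ T = T
¬N ⊕ (V ∨ ¬M) = T ⊕ T = F
¬D = ¬F = T
¬V = ¬T = F
M ↔ ¬V = F ↔ F = T
¬D → (M ↔ ¬V) = T → T = T
(¬N ⊕ (V ∨ ¬M)) → (¬D → (M ↔ ¬V)) = F → T = T
So #2 is true.

#1 False; #2 True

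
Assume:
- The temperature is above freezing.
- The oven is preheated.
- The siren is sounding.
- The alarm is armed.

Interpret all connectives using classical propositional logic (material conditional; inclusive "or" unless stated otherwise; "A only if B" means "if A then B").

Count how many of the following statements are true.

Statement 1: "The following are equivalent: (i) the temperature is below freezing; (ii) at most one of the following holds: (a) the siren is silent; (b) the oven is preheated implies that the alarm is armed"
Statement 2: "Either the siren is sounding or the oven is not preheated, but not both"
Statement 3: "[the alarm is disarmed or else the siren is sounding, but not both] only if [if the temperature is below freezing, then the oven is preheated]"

Let P = "the temperature is below freezing" (F), R = "the siren is sounding" (T), Q = "the oven is preheated" (T), S = "the alarm is armed" (T).

Statement 1: This is P ↔ (¬R ↑ (Q → S)).

¬R = ¬T = F
Q → S = T → T = T
¬R ↑ (Q → S) = F ↑ T = T
P ↔ (¬R ↑ (Q → S)) = F ↔ T = F
So Statement 1 is false.

Statement 2: This is R ⊕ ¬Q.

¬Q = ¬T = F
R ⊕ ¬Q = T ⊕ F = T
So Statement 2 is true.

Statement 3: In symbols: (¬S ⊕ R) → (P → Q)

¬S = ¬T = F
¬S ⊕ R = F ⊕ T = T
P → Q = F → T = T
(¬S ⊕ R) → (P → Q) = T → T = T
So Statement 3 is true.

True statements: 2.

2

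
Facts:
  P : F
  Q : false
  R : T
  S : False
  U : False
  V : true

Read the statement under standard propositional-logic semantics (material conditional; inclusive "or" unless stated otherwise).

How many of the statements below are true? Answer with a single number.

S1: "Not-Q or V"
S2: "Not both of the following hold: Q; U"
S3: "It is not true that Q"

3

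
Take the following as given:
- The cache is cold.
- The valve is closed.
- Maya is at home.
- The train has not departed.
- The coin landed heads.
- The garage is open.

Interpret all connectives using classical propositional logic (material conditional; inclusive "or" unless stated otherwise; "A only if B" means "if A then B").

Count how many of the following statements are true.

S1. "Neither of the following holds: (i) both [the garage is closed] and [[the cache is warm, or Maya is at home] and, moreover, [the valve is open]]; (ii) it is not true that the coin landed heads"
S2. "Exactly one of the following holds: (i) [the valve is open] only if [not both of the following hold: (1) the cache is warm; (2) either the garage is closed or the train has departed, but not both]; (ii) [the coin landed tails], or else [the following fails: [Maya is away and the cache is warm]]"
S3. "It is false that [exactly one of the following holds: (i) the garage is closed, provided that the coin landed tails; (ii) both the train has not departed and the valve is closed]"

Let N = "the garage is closed" (False), D = "the cache is warm" (False), M = "Maya is at home" (True), P = "the valve is open" (False), L = "the coin landed heads" (True), G = "the train has departed" (False).

S1: In symbols: (N and ((D or M) and P)) nor not L

D or M = False or True = True
(D or M) and P = True and False = False
N and ((D or M) and P) = False and False = False
not L = not True = False
(N and ((D or M) and P)) nor not L = False nor False = True
So S1 is true.

S2: Parsed as (P -> (D nand (N xor G))) xor (not L or not (not M and D))

N xor G = False xor False = False
D nand (N xor G) = False nand False = True
P -> (D nand (N xor G)) = False -> True = True
not L = not True = False
not M = not True = False
not M and D = False and False = False
not (not M and D) = not False = True
not L or not (not M and D) = False or True = True
(P -> (D nand (N xor G))) xor (not L or not (not M and D)) = True xor True = False
So S2 is false.

S3: Parsed as not ((not L -> N) xor (not G and not P))

not L = not True = False
not L -> N = False -> False = True
not G = not False = True
not P = not False = True
not G and not P = True and True = True
(not L -> N) xor (not G and not P) = True xor True = False
not ((not L -> N) xor (not G and not P)) = not False = True
Hence S3 is true.

2 of the 3 statements are true.

2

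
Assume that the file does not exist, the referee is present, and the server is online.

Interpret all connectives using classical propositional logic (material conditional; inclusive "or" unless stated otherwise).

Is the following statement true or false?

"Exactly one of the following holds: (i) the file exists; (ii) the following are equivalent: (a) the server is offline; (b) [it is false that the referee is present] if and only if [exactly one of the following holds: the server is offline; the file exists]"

Let P = "the file exists" (False), N = "the server is online" (True), K = "the referee is present" (True).
In symbols: P xor (not N iff (not K iff (not N xor P)))

not N = not True = False
not K = not True = False
not N = not True = False
not N xor P = False xor False = False
not K iff (not N xor P) = False iff False = True
not N iff (not K iff (not N xor P)) = False iff True = False
P xor (not N iff (not K iff (not N xor P))) = False xor False = False

False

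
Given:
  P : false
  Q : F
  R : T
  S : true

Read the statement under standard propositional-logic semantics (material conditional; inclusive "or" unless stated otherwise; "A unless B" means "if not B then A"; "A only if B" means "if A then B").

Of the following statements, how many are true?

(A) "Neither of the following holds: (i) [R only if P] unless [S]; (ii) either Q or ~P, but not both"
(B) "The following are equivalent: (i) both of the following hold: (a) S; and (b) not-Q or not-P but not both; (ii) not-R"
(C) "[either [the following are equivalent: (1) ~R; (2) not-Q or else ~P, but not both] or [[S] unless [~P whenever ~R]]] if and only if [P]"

1

(A): Formalization: ((R -> P) | S) nor (Q xor ~P)

R -> P = T -> F = F
(R -> P) | S = F | T = T
~P = ~F = T
Q xor ~P = F xor T = T
((R -> P) | S) nor (Q xor ~P) = T nor T = F
Hence (A) is false.

(B): Formalization: (S & (~Q xor ~P)) <-> ~R

~Q = ~F = T
~P = ~F = T
~Q xor ~P = T xor T = F
S & (~Q xor ~P) = T & F = F
~R = ~T = F
(S & (~Q xor ~P)) <-> ~R = F <-> F = T
So (B) is true.

(C): This is ((~R <-> (~Q xor ~P)) | (S | (~R -> ~P))) <-> P.

~R = ~T = F
~Q = ~F = T
~P = ~F = T
~Q xor ~P = T xor T = F
~R <-> (~Q xor ~P) = F <-> F = T
~R = ~T = F
~P = ~F = T
~R -> ~P = F -> T = T
S | (~R -> ~P) = T | T = T
(~R <-> (~Q xor ~P)) | (S | (~R -> ~P)) = T | T = T
((~R <-> (~Q xor ~P)) | (S | (~R -> ~P))) <-> P = T <-> F = F
Thus (C) is false.

Count: 1.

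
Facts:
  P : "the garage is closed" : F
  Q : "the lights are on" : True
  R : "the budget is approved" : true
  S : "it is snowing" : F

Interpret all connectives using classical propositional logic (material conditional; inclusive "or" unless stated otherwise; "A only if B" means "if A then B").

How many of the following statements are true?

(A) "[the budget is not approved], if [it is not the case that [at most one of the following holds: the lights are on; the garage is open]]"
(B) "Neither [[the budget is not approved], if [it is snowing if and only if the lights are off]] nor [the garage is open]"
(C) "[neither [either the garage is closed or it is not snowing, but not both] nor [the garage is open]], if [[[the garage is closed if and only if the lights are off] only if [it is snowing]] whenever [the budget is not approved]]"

(A): Parsed as not (Q nand not P) -> not R

not P = not False = True
Q nand not P = True nand True = False
not (Q nand not P) = not False = True
not R = not True = False
not (Q nand not P) -> not R = True -> False = False
Hence (A) is false.

(B): This is ((S iff not Q) -> not R) nor not P.

not Q = not True = False
S iff not Q = False iff False = True
not R = not True = False
(S iff not Q) -> not R = True -> False = False
not P = not False = True
((S iff not Q) -> not R) nor not P = False nor True = False
So (B) is false.

(C): In symbols: (not R -> ((P iff not Q) -> S)) -> ((P xor not S) nor not P)

not R = not True = False
not Q = not True = False
P iff not Q = False iff False = True
(P iff not Q) -> S = True -> False = False
not R -> ((P iff not Q) -> S) = False -> False = True
not S = not False = True
P xor not S = False xor True = True
not P = not False = True
(P xor not S) nor not P = True nor True = False
(not R -> ((P iff not Q) -> S)) -> ((P xor not S) nor not P) = True -> False = False
Thus (C) is false.

True statements: 0 (none).

0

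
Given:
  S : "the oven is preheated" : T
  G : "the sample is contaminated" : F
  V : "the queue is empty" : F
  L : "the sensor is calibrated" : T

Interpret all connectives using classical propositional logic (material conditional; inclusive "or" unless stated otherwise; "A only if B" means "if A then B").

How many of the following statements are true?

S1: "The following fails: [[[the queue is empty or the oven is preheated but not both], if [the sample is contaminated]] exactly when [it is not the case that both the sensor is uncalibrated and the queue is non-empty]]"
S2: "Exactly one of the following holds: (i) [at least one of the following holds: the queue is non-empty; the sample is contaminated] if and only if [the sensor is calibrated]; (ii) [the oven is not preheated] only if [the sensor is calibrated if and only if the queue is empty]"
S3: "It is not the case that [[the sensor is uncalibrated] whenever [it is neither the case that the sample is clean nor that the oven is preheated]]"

0

S1: In symbols: ¬((G → (V ⊕ S)) ↔ (¬L ↑ ¬V))

V ⊕ S = F ⊕ T = T
G → (V ⊕ S) = F → T = T
¬L = ¬T = F
¬V = ¬F = T
¬L ↑ ¬V = F ↑ T = T
(G → (V ⊕ S)) ↔ (¬L ↑ ¬V) = T ↔ T = T
¬((G → (V ⊕ S)) ↔ (¬L ↑ ¬V)) = ¬T = F
So S1 is false.

S2: Parsed as ((¬V ∨ G) ↔ L) ⊕ (¬S → (L ↔ V))

¬V = ¬F = T
¬V ∨ G = T ∨ F = T
(¬V ∨ G) ↔ L = T ↔ T = T
¬S = ¬T = F
L ↔ V = T ↔ F = F
¬S → (L ↔ V) = F → F = T
((¬V ∨ G) ↔ L) ⊕ (¬S → (L ↔ V)) = T ⊕ T = F
So S2 is false.

S3: Formalization: ¬((¬G ↓ S) → ¬L)

¬G = ¬F = T
¬G ↓ S = T ↓ T = F
¬L = ¬T = F
(¬G ↓ S) → ¬L = F → F = T
¬((¬G ↓ S) → ¬L) = ¬T = F
Thus S3 is false.

True statements: 0 (none).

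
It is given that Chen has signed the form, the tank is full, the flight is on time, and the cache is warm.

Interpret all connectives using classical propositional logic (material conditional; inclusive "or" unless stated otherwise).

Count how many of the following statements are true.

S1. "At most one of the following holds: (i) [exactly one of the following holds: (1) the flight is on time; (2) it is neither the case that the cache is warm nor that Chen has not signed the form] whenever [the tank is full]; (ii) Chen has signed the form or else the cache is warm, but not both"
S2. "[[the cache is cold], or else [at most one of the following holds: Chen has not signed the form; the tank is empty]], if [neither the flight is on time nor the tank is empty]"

2

Let S = "the tank is full" (T), N = "the flight is delayed" (F), Q = "the cache is warm" (T), V = "Chen has signed the form" (T).

S1: In symbols: (S -> (~N xor (Q nor ~V))) nand (V xor Q)

~N = ~F = T
~V = ~T = F
Q nor ~V = T nor F = F
~N xor (Q nor ~V) = T xor F = T
S -> (~N xor (Q nor ~V)) = T -> T = T
V xor Q = T xor T = F
(S -> (~N xor (Q nor ~V))) nand (V xor Q) = T nand F = T
Thus S1 is true.

S2: In symbols: (~N nor ~S) -> (~Q | (~V nand ~S))

~N = ~F = T
~S = ~T = F
~N nor ~S = T nor F = F
~Q = ~T = F
~V = ~T = F
~S = ~T = F
~V nand ~S = F nand F = T
~Q | (~V nand ~S) = F | T = T
(~N nor ~S) -> (~Q | (~V nand ~S)) = F -> T = T
So S2 is true.

Count: 2.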